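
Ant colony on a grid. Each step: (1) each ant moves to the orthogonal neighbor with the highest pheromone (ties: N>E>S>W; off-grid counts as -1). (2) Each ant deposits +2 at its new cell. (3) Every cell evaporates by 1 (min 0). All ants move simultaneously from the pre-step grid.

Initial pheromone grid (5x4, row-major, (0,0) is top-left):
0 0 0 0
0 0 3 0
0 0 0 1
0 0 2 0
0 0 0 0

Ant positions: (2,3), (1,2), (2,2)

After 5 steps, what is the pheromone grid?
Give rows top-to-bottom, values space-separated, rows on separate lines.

After step 1: ants at (1,3),(0,2),(1,2)
  0 0 1 0
  0 0 4 1
  0 0 0 0
  0 0 1 0
  0 0 0 0
After step 2: ants at (1,2),(1,2),(0,2)
  0 0 2 0
  0 0 7 0
  0 0 0 0
  0 0 0 0
  0 0 0 0
After step 3: ants at (0,2),(0,2),(1,2)
  0 0 5 0
  0 0 8 0
  0 0 0 0
  0 0 0 0
  0 0 0 0
After step 4: ants at (1,2),(1,2),(0,2)
  0 0 6 0
  0 0 11 0
  0 0 0 0
  0 0 0 0
  0 0 0 0
After step 5: ants at (0,2),(0,2),(1,2)
  0 0 9 0
  0 0 12 0
  0 0 0 0
  0 0 0 0
  0 0 0 0

0 0 9 0
0 0 12 0
0 0 0 0
0 0 0 0
0 0 0 0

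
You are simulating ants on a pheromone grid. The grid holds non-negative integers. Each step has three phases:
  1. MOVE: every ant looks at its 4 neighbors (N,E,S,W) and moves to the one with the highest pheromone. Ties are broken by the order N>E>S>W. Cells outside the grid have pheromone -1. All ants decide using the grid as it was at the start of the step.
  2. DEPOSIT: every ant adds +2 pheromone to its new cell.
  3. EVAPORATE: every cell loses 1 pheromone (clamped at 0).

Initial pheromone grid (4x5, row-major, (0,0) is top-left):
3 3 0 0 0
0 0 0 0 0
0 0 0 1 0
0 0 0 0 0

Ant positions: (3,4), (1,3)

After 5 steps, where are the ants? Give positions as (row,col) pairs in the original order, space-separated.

Step 1: ant0:(3,4)->N->(2,4) | ant1:(1,3)->S->(2,3)
  grid max=2 at (0,0)
Step 2: ant0:(2,4)->W->(2,3) | ant1:(2,3)->E->(2,4)
  grid max=3 at (2,3)
Step 3: ant0:(2,3)->E->(2,4) | ant1:(2,4)->W->(2,3)
  grid max=4 at (2,3)
Step 4: ant0:(2,4)->W->(2,3) | ant1:(2,3)->E->(2,4)
  grid max=5 at (2,3)
Step 5: ant0:(2,3)->E->(2,4) | ant1:(2,4)->W->(2,3)
  grid max=6 at (2,3)

(2,4) (2,3)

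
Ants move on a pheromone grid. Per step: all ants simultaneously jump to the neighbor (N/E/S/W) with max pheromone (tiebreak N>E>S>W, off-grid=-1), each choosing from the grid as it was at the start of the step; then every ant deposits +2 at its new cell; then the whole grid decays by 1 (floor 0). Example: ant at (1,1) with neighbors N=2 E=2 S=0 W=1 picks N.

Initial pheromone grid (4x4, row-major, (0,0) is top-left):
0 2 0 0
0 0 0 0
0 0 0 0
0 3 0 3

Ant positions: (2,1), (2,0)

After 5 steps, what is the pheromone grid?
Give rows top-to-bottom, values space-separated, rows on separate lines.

After step 1: ants at (3,1),(1,0)
  0 1 0 0
  1 0 0 0
  0 0 0 0
  0 4 0 2
After step 2: ants at (2,1),(0,0)
  1 0 0 0
  0 0 0 0
  0 1 0 0
  0 3 0 1
After step 3: ants at (3,1),(0,1)
  0 1 0 0
  0 0 0 0
  0 0 0 0
  0 4 0 0
After step 4: ants at (2,1),(0,2)
  0 0 1 0
  0 0 0 0
  0 1 0 0
  0 3 0 0
After step 5: ants at (3,1),(0,3)
  0 0 0 1
  0 0 0 0
  0 0 0 0
  0 4 0 0

0 0 0 1
0 0 0 0
0 0 0 0
0 4 0 0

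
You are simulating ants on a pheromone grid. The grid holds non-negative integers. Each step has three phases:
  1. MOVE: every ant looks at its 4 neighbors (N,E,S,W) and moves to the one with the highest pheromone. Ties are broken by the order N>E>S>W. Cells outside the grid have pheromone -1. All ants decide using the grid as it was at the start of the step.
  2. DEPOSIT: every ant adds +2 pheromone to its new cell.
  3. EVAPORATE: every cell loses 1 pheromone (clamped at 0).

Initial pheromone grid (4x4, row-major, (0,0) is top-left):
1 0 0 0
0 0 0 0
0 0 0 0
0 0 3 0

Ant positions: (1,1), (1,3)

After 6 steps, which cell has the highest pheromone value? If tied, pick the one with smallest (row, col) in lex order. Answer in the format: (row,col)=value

Step 1: ant0:(1,1)->N->(0,1) | ant1:(1,3)->N->(0,3)
  grid max=2 at (3,2)
Step 2: ant0:(0,1)->E->(0,2) | ant1:(0,3)->S->(1,3)
  grid max=1 at (0,2)
Step 3: ant0:(0,2)->E->(0,3) | ant1:(1,3)->N->(0,3)
  grid max=3 at (0,3)
Step 4: ant0:(0,3)->S->(1,3) | ant1:(0,3)->S->(1,3)
  grid max=3 at (1,3)
Step 5: ant0:(1,3)->N->(0,3) | ant1:(1,3)->N->(0,3)
  grid max=5 at (0,3)
Step 6: ant0:(0,3)->S->(1,3) | ant1:(0,3)->S->(1,3)
  grid max=5 at (1,3)
Final grid:
  0 0 0 4
  0 0 0 5
  0 0 0 0
  0 0 0 0
Max pheromone 5 at (1,3)

Answer: (1,3)=5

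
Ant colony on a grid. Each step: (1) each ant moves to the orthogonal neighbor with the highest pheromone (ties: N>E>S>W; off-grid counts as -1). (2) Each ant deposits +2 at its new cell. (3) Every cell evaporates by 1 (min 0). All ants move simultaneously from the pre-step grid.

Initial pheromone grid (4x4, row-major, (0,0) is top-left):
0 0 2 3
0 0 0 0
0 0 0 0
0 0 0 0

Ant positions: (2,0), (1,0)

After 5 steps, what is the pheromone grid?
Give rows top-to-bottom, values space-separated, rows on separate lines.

After step 1: ants at (1,0),(0,0)
  1 0 1 2
  1 0 0 0
  0 0 0 0
  0 0 0 0
After step 2: ants at (0,0),(1,0)
  2 0 0 1
  2 0 0 0
  0 0 0 0
  0 0 0 0
After step 3: ants at (1,0),(0,0)
  3 0 0 0
  3 0 0 0
  0 0 0 0
  0 0 0 0
After step 4: ants at (0,0),(1,0)
  4 0 0 0
  4 0 0 0
  0 0 0 0
  0 0 0 0
After step 5: ants at (1,0),(0,0)
  5 0 0 0
  5 0 0 0
  0 0 0 0
  0 0 0 0

5 0 0 0
5 0 0 0
0 0 0 0
0 0 0 0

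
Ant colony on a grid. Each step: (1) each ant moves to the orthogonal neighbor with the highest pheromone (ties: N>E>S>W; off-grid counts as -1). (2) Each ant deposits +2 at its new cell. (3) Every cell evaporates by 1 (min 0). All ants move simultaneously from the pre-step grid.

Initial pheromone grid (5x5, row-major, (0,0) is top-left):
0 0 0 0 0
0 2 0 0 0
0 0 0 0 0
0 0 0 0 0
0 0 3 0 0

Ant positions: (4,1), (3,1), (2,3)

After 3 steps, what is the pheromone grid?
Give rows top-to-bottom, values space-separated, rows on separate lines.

After step 1: ants at (4,2),(2,1),(1,3)
  0 0 0 0 0
  0 1 0 1 0
  0 1 0 0 0
  0 0 0 0 0
  0 0 4 0 0
After step 2: ants at (3,2),(1,1),(0,3)
  0 0 0 1 0
  0 2 0 0 0
  0 0 0 0 0
  0 0 1 0 0
  0 0 3 0 0
After step 3: ants at (4,2),(0,1),(0,4)
  0 1 0 0 1
  0 1 0 0 0
  0 0 0 0 0
  0 0 0 0 0
  0 0 4 0 0

0 1 0 0 1
0 1 0 0 0
0 0 0 0 0
0 0 0 0 0
0 0 4 0 0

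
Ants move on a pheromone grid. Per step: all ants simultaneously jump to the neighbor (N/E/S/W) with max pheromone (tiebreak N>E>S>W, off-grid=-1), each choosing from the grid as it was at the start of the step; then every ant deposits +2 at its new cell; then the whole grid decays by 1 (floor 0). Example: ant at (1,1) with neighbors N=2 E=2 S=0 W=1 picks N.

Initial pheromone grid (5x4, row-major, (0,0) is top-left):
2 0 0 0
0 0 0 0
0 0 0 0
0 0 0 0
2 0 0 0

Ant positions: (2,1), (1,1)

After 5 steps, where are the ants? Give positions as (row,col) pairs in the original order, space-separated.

Step 1: ant0:(2,1)->N->(1,1) | ant1:(1,1)->N->(0,1)
  grid max=1 at (0,0)
Step 2: ant0:(1,1)->N->(0,1) | ant1:(0,1)->S->(1,1)
  grid max=2 at (0,1)
Step 3: ant0:(0,1)->S->(1,1) | ant1:(1,1)->N->(0,1)
  grid max=3 at (0,1)
Step 4: ant0:(1,1)->N->(0,1) | ant1:(0,1)->S->(1,1)
  grid max=4 at (0,1)
Step 5: ant0:(0,1)->S->(1,1) | ant1:(1,1)->N->(0,1)
  grid max=5 at (0,1)

(1,1) (0,1)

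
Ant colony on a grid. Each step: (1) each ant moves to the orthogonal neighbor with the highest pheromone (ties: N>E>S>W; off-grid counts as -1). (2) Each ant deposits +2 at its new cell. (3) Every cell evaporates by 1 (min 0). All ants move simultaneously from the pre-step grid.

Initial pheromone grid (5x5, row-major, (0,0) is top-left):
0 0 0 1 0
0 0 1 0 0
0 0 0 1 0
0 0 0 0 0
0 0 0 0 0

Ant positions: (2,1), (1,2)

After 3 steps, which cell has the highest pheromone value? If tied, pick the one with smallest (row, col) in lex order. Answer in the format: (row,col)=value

Answer: (0,2)=1

Derivation:
Step 1: ant0:(2,1)->N->(1,1) | ant1:(1,2)->N->(0,2)
  grid max=1 at (0,2)
Step 2: ant0:(1,1)->N->(0,1) | ant1:(0,2)->E->(0,3)
  grid max=1 at (0,1)
Step 3: ant0:(0,1)->E->(0,2) | ant1:(0,3)->E->(0,4)
  grid max=1 at (0,2)
Final grid:
  0 0 1 0 1
  0 0 0 0 0
  0 0 0 0 0
  0 0 0 0 0
  0 0 0 0 0
Max pheromone 1 at (0,2)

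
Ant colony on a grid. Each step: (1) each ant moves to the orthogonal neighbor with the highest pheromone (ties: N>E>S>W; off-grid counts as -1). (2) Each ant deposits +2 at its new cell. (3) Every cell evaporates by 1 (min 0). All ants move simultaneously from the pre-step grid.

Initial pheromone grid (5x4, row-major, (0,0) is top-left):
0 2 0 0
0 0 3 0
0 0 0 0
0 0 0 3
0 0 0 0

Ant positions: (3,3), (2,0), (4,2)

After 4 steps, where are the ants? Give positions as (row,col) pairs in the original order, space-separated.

Step 1: ant0:(3,3)->N->(2,3) | ant1:(2,0)->N->(1,0) | ant2:(4,2)->N->(3,2)
  grid max=2 at (1,2)
Step 2: ant0:(2,3)->S->(3,3) | ant1:(1,0)->N->(0,0) | ant2:(3,2)->E->(3,3)
  grid max=5 at (3,3)
Step 3: ant0:(3,3)->N->(2,3) | ant1:(0,0)->E->(0,1) | ant2:(3,3)->N->(2,3)
  grid max=4 at (3,3)
Step 4: ant0:(2,3)->S->(3,3) | ant1:(0,1)->E->(0,2) | ant2:(2,3)->S->(3,3)
  grid max=7 at (3,3)

(3,3) (0,2) (3,3)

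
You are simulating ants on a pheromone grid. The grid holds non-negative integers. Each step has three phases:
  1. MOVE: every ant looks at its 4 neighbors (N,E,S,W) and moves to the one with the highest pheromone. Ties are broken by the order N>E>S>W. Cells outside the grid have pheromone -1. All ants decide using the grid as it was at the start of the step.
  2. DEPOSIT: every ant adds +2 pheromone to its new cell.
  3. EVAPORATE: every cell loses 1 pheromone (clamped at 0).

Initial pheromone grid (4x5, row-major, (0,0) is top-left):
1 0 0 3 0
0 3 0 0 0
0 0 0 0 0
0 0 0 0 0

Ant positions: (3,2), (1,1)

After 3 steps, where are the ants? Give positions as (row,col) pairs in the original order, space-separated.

Step 1: ant0:(3,2)->N->(2,2) | ant1:(1,1)->N->(0,1)
  grid max=2 at (0,3)
Step 2: ant0:(2,2)->N->(1,2) | ant1:(0,1)->S->(1,1)
  grid max=3 at (1,1)
Step 3: ant0:(1,2)->W->(1,1) | ant1:(1,1)->E->(1,2)
  grid max=4 at (1,1)

(1,1) (1,2)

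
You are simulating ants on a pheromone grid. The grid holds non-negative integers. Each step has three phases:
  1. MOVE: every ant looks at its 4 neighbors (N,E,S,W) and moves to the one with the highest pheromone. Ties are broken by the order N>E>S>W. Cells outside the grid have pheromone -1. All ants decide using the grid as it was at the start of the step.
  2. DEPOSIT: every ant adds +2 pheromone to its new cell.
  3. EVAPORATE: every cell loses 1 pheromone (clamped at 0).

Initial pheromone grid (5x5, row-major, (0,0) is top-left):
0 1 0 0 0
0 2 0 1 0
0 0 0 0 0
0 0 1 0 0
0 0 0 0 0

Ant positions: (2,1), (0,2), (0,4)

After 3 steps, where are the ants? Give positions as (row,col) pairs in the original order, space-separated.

Step 1: ant0:(2,1)->N->(1,1) | ant1:(0,2)->W->(0,1) | ant2:(0,4)->S->(1,4)
  grid max=3 at (1,1)
Step 2: ant0:(1,1)->N->(0,1) | ant1:(0,1)->S->(1,1) | ant2:(1,4)->N->(0,4)
  grid max=4 at (1,1)
Step 3: ant0:(0,1)->S->(1,1) | ant1:(1,1)->N->(0,1) | ant2:(0,4)->S->(1,4)
  grid max=5 at (1,1)

(1,1) (0,1) (1,4)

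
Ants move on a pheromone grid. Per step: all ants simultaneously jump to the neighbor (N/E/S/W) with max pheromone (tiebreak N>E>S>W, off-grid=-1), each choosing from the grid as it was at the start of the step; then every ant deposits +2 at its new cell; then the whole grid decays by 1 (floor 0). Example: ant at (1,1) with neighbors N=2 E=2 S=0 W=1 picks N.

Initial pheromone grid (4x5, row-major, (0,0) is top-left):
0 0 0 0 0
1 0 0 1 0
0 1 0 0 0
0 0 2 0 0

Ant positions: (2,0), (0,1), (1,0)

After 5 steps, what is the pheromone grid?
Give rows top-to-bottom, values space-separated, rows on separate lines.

After step 1: ants at (1,0),(0,2),(0,0)
  1 0 1 0 0
  2 0 0 0 0
  0 0 0 0 0
  0 0 1 0 0
After step 2: ants at (0,0),(0,3),(1,0)
  2 0 0 1 0
  3 0 0 0 0
  0 0 0 0 0
  0 0 0 0 0
After step 3: ants at (1,0),(0,4),(0,0)
  3 0 0 0 1
  4 0 0 0 0
  0 0 0 0 0
  0 0 0 0 0
After step 4: ants at (0,0),(1,4),(1,0)
  4 0 0 0 0
  5 0 0 0 1
  0 0 0 0 0
  0 0 0 0 0
After step 5: ants at (1,0),(0,4),(0,0)
  5 0 0 0 1
  6 0 0 0 0
  0 0 0 0 0
  0 0 0 0 0

5 0 0 0 1
6 0 0 0 0
0 0 0 0 0
0 0 0 0 0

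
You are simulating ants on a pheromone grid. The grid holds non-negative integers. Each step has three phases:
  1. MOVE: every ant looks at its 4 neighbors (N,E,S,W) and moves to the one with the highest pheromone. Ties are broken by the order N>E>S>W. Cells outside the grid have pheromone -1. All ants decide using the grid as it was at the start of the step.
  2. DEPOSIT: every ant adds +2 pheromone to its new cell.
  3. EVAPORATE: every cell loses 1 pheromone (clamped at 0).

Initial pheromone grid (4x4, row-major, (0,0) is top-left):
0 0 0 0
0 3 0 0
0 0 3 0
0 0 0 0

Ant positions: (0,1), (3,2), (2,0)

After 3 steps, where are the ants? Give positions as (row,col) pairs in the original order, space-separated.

Step 1: ant0:(0,1)->S->(1,1) | ant1:(3,2)->N->(2,2) | ant2:(2,0)->N->(1,0)
  grid max=4 at (1,1)
Step 2: ant0:(1,1)->W->(1,0) | ant1:(2,2)->N->(1,2) | ant2:(1,0)->E->(1,1)
  grid max=5 at (1,1)
Step 3: ant0:(1,0)->E->(1,1) | ant1:(1,2)->W->(1,1) | ant2:(1,1)->W->(1,0)
  grid max=8 at (1,1)

(1,1) (1,1) (1,0)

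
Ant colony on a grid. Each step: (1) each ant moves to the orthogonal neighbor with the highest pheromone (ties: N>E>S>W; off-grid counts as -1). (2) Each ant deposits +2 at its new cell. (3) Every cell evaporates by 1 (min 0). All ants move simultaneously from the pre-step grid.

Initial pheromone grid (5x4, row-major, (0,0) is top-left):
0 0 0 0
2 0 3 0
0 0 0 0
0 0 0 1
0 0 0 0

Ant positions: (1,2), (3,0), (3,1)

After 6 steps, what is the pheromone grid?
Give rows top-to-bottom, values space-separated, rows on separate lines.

After step 1: ants at (0,2),(2,0),(2,1)
  0 0 1 0
  1 0 2 0
  1 1 0 0
  0 0 0 0
  0 0 0 0
After step 2: ants at (1,2),(1,0),(2,0)
  0 0 0 0
  2 0 3 0
  2 0 0 0
  0 0 0 0
  0 0 0 0
After step 3: ants at (0,2),(2,0),(1,0)
  0 0 1 0
  3 0 2 0
  3 0 0 0
  0 0 0 0
  0 0 0 0
After step 4: ants at (1,2),(1,0),(2,0)
  0 0 0 0
  4 0 3 0
  4 0 0 0
  0 0 0 0
  0 0 0 0
After step 5: ants at (0,2),(2,0),(1,0)
  0 0 1 0
  5 0 2 0
  5 0 0 0
  0 0 0 0
  0 0 0 0
After step 6: ants at (1,2),(1,0),(2,0)
  0 0 0 0
  6 0 3 0
  6 0 0 0
  0 0 0 0
  0 0 0 0

0 0 0 0
6 0 3 0
6 0 0 0
0 0 0 0
0 0 0 0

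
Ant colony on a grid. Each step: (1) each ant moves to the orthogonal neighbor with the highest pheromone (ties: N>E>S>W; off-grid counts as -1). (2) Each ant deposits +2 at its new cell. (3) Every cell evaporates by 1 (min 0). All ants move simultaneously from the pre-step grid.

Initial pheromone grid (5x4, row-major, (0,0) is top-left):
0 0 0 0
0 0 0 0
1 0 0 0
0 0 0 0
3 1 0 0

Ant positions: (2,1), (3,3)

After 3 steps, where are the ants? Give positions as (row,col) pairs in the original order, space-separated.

Step 1: ant0:(2,1)->W->(2,0) | ant1:(3,3)->N->(2,3)
  grid max=2 at (2,0)
Step 2: ant0:(2,0)->N->(1,0) | ant1:(2,3)->N->(1,3)
  grid max=1 at (1,0)
Step 3: ant0:(1,0)->S->(2,0) | ant1:(1,3)->N->(0,3)
  grid max=2 at (2,0)

(2,0) (0,3)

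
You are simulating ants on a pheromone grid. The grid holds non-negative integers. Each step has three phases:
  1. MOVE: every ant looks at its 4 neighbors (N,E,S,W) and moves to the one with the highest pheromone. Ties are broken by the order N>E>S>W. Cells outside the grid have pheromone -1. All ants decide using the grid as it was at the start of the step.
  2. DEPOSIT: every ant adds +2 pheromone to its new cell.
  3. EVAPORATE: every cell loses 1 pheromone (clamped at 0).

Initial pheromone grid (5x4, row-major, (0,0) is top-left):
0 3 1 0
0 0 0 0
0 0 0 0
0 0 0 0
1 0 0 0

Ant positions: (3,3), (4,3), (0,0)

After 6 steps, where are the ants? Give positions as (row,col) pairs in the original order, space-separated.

Step 1: ant0:(3,3)->N->(2,3) | ant1:(4,3)->N->(3,3) | ant2:(0,0)->E->(0,1)
  grid max=4 at (0,1)
Step 2: ant0:(2,3)->S->(3,3) | ant1:(3,3)->N->(2,3) | ant2:(0,1)->E->(0,2)
  grid max=3 at (0,1)
Step 3: ant0:(3,3)->N->(2,3) | ant1:(2,3)->S->(3,3) | ant2:(0,2)->W->(0,1)
  grid max=4 at (0,1)
Step 4: ant0:(2,3)->S->(3,3) | ant1:(3,3)->N->(2,3) | ant2:(0,1)->E->(0,2)
  grid max=4 at (2,3)
Step 5: ant0:(3,3)->N->(2,3) | ant1:(2,3)->S->(3,3) | ant2:(0,2)->W->(0,1)
  grid max=5 at (2,3)
Step 6: ant0:(2,3)->S->(3,3) | ant1:(3,3)->N->(2,3) | ant2:(0,1)->E->(0,2)
  grid max=6 at (2,3)

(3,3) (2,3) (0,2)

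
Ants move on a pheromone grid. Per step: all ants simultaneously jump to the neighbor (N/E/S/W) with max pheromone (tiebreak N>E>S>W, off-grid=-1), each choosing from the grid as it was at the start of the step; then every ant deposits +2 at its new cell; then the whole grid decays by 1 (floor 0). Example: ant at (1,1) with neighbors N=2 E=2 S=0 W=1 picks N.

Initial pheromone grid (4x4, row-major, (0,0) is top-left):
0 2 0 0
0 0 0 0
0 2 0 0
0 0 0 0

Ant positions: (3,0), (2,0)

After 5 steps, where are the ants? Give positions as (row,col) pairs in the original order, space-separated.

Step 1: ant0:(3,0)->N->(2,0) | ant1:(2,0)->E->(2,1)
  grid max=3 at (2,1)
Step 2: ant0:(2,0)->E->(2,1) | ant1:(2,1)->W->(2,0)
  grid max=4 at (2,1)
Step 3: ant0:(2,1)->W->(2,0) | ant1:(2,0)->E->(2,1)
  grid max=5 at (2,1)
Step 4: ant0:(2,0)->E->(2,1) | ant1:(2,1)->W->(2,0)
  grid max=6 at (2,1)
Step 5: ant0:(2,1)->W->(2,0) | ant1:(2,0)->E->(2,1)
  grid max=7 at (2,1)

(2,0) (2,1)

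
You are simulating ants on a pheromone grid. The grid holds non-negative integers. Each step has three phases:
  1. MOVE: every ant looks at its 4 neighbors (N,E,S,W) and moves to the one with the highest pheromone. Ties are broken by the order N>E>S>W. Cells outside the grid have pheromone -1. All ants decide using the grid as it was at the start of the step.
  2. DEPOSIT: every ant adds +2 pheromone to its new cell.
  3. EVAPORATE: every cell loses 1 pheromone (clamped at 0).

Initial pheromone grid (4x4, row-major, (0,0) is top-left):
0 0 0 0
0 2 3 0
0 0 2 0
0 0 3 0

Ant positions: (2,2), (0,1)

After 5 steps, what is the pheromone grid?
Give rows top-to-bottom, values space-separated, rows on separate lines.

After step 1: ants at (1,2),(1,1)
  0 0 0 0
  0 3 4 0
  0 0 1 0
  0 0 2 0
After step 2: ants at (1,1),(1,2)
  0 0 0 0
  0 4 5 0
  0 0 0 0
  0 0 1 0
After step 3: ants at (1,2),(1,1)
  0 0 0 0
  0 5 6 0
  0 0 0 0
  0 0 0 0
After step 4: ants at (1,1),(1,2)
  0 0 0 0
  0 6 7 0
  0 0 0 0
  0 0 0 0
After step 5: ants at (1,2),(1,1)
  0 0 0 0
  0 7 8 0
  0 0 0 0
  0 0 0 0

0 0 0 0
0 7 8 0
0 0 0 0
0 0 0 0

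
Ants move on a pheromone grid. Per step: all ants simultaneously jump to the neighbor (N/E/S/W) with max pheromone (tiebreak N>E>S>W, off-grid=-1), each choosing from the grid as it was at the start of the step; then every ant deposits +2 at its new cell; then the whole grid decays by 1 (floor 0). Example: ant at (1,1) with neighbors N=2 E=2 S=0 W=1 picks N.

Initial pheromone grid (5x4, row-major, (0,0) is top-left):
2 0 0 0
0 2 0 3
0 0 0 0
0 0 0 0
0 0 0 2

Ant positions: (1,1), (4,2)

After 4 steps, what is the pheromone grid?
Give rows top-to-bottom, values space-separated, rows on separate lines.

After step 1: ants at (0,1),(4,3)
  1 1 0 0
  0 1 0 2
  0 0 0 0
  0 0 0 0
  0 0 0 3
After step 2: ants at (1,1),(3,3)
  0 0 0 0
  0 2 0 1
  0 0 0 0
  0 0 0 1
  0 0 0 2
After step 3: ants at (0,1),(4,3)
  0 1 0 0
  0 1 0 0
  0 0 0 0
  0 0 0 0
  0 0 0 3
After step 4: ants at (1,1),(3,3)
  0 0 0 0
  0 2 0 0
  0 0 0 0
  0 0 0 1
  0 0 0 2

0 0 0 0
0 2 0 0
0 0 0 0
0 0 0 1
0 0 0 2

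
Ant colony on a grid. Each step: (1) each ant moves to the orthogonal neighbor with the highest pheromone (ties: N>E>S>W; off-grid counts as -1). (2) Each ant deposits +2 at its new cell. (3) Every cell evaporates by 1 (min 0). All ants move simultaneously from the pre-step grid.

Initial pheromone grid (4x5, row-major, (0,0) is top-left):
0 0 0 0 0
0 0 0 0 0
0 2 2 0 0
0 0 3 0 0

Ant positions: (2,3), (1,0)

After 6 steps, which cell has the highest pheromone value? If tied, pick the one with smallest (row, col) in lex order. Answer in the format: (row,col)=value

Step 1: ant0:(2,3)->W->(2,2) | ant1:(1,0)->N->(0,0)
  grid max=3 at (2,2)
Step 2: ant0:(2,2)->S->(3,2) | ant1:(0,0)->E->(0,1)
  grid max=3 at (3,2)
Step 3: ant0:(3,2)->N->(2,2) | ant1:(0,1)->E->(0,2)
  grid max=3 at (2,2)
Step 4: ant0:(2,2)->S->(3,2) | ant1:(0,2)->E->(0,3)
  grid max=3 at (3,2)
Step 5: ant0:(3,2)->N->(2,2) | ant1:(0,3)->E->(0,4)
  grid max=3 at (2,2)
Step 6: ant0:(2,2)->S->(3,2) | ant1:(0,4)->S->(1,4)
  grid max=3 at (3,2)
Final grid:
  0 0 0 0 0
  0 0 0 0 1
  0 0 2 0 0
  0 0 3 0 0
Max pheromone 3 at (3,2)

Answer: (3,2)=3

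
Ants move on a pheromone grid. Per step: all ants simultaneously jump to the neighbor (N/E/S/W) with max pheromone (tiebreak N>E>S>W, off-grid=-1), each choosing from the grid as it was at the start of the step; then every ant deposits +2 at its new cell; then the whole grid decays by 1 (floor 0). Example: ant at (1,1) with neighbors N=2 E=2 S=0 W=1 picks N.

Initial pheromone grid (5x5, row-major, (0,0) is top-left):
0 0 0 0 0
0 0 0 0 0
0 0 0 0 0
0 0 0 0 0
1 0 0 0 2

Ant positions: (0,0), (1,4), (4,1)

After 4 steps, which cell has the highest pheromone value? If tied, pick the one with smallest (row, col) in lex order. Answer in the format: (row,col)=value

Answer: (0,3)=2

Derivation:
Step 1: ant0:(0,0)->E->(0,1) | ant1:(1,4)->N->(0,4) | ant2:(4,1)->W->(4,0)
  grid max=2 at (4,0)
Step 2: ant0:(0,1)->E->(0,2) | ant1:(0,4)->S->(1,4) | ant2:(4,0)->N->(3,0)
  grid max=1 at (0,2)
Step 3: ant0:(0,2)->E->(0,3) | ant1:(1,4)->N->(0,4) | ant2:(3,0)->S->(4,0)
  grid max=2 at (4,0)
Step 4: ant0:(0,3)->E->(0,4) | ant1:(0,4)->W->(0,3) | ant2:(4,0)->N->(3,0)
  grid max=2 at (0,3)
Final grid:
  0 0 0 2 2
  0 0 0 0 0
  0 0 0 0 0
  1 0 0 0 0
  1 0 0 0 0
Max pheromone 2 at (0,3)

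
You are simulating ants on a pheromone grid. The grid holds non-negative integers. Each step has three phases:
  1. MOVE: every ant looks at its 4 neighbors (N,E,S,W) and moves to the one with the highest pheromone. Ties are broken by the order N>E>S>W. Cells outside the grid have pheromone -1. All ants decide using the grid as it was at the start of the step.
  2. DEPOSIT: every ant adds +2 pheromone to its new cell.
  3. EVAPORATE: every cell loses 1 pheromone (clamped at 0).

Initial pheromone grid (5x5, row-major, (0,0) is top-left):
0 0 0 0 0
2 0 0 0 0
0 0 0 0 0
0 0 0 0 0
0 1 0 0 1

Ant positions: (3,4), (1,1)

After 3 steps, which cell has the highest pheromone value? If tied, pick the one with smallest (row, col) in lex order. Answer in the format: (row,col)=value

Answer: (1,0)=3

Derivation:
Step 1: ant0:(3,4)->S->(4,4) | ant1:(1,1)->W->(1,0)
  grid max=3 at (1,0)
Step 2: ant0:(4,4)->N->(3,4) | ant1:(1,0)->N->(0,0)
  grid max=2 at (1,0)
Step 3: ant0:(3,4)->S->(4,4) | ant1:(0,0)->S->(1,0)
  grid max=3 at (1,0)
Final grid:
  0 0 0 0 0
  3 0 0 0 0
  0 0 0 0 0
  0 0 0 0 0
  0 0 0 0 2
Max pheromone 3 at (1,0)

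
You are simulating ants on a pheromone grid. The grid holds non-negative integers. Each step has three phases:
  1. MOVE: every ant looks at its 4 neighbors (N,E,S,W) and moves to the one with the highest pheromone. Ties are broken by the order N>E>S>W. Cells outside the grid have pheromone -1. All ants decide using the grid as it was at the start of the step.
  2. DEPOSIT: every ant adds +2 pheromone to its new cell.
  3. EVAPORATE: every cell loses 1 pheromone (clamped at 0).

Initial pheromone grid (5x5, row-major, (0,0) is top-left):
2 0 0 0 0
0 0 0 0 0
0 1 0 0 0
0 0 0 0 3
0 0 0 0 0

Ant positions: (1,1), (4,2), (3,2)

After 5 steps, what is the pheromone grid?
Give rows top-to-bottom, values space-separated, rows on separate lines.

After step 1: ants at (2,1),(3,2),(2,2)
  1 0 0 0 0
  0 0 0 0 0
  0 2 1 0 0
  0 0 1 0 2
  0 0 0 0 0
After step 2: ants at (2,2),(2,2),(2,1)
  0 0 0 0 0
  0 0 0 0 0
  0 3 4 0 0
  0 0 0 0 1
  0 0 0 0 0
After step 3: ants at (2,1),(2,1),(2,2)
  0 0 0 0 0
  0 0 0 0 0
  0 6 5 0 0
  0 0 0 0 0
  0 0 0 0 0
After step 4: ants at (2,2),(2,2),(2,1)
  0 0 0 0 0
  0 0 0 0 0
  0 7 8 0 0
  0 0 0 0 0
  0 0 0 0 0
After step 5: ants at (2,1),(2,1),(2,2)
  0 0 0 0 0
  0 0 0 0 0
  0 10 9 0 0
  0 0 0 0 0
  0 0 0 0 0

0 0 0 0 0
0 0 0 0 0
0 10 9 0 0
0 0 0 0 0
0 0 0 0 0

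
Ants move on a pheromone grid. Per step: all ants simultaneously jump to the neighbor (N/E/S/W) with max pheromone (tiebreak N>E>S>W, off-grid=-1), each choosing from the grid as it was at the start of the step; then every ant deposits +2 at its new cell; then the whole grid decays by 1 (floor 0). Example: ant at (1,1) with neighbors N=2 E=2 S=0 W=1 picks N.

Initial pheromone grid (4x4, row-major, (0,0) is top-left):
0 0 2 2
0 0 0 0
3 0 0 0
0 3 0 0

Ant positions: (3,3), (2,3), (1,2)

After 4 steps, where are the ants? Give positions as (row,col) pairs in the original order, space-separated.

Step 1: ant0:(3,3)->N->(2,3) | ant1:(2,3)->N->(1,3) | ant2:(1,2)->N->(0,2)
  grid max=3 at (0,2)
Step 2: ant0:(2,3)->N->(1,3) | ant1:(1,3)->N->(0,3) | ant2:(0,2)->E->(0,3)
  grid max=4 at (0,3)
Step 3: ant0:(1,3)->N->(0,3) | ant1:(0,3)->S->(1,3) | ant2:(0,3)->S->(1,3)
  grid max=5 at (0,3)
Step 4: ant0:(0,3)->S->(1,3) | ant1:(1,3)->N->(0,3) | ant2:(1,3)->N->(0,3)
  grid max=8 at (0,3)

(1,3) (0,3) (0,3)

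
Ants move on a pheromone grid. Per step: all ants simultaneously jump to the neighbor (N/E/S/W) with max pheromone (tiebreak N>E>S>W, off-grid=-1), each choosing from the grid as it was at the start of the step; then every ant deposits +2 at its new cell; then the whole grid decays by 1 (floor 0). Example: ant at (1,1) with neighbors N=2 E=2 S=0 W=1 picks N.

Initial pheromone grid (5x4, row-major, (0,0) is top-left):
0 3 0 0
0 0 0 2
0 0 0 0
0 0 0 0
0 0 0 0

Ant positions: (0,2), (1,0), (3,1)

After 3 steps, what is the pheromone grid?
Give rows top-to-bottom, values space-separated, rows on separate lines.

After step 1: ants at (0,1),(0,0),(2,1)
  1 4 0 0
  0 0 0 1
  0 1 0 0
  0 0 0 0
  0 0 0 0
After step 2: ants at (0,0),(0,1),(1,1)
  2 5 0 0
  0 1 0 0
  0 0 0 0
  0 0 0 0
  0 0 0 0
After step 3: ants at (0,1),(0,0),(0,1)
  3 8 0 0
  0 0 0 0
  0 0 0 0
  0 0 0 0
  0 0 0 0

3 8 0 0
0 0 0 0
0 0 0 0
0 0 0 0
0 0 0 0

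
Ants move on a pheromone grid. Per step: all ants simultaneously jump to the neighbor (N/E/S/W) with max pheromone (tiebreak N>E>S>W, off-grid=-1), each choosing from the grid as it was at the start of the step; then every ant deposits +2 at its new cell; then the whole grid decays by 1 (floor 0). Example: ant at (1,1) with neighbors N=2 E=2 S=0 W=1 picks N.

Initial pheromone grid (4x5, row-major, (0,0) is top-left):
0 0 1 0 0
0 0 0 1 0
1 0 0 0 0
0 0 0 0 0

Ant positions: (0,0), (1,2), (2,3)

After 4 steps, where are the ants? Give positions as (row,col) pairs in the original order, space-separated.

Step 1: ant0:(0,0)->E->(0,1) | ant1:(1,2)->N->(0,2) | ant2:(2,3)->N->(1,3)
  grid max=2 at (0,2)
Step 2: ant0:(0,1)->E->(0,2) | ant1:(0,2)->W->(0,1) | ant2:(1,3)->N->(0,3)
  grid max=3 at (0,2)
Step 3: ant0:(0,2)->W->(0,1) | ant1:(0,1)->E->(0,2) | ant2:(0,3)->W->(0,2)
  grid max=6 at (0,2)
Step 4: ant0:(0,1)->E->(0,2) | ant1:(0,2)->W->(0,1) | ant2:(0,2)->W->(0,1)
  grid max=7 at (0,2)

(0,2) (0,1) (0,1)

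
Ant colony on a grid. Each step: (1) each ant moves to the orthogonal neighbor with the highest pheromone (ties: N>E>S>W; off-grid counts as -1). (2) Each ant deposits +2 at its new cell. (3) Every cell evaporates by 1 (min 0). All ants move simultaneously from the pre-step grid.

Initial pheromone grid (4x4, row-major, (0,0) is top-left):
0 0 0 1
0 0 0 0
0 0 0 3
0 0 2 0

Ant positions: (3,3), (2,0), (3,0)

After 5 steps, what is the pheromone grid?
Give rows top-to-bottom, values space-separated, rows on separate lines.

After step 1: ants at (2,3),(1,0),(2,0)
  0 0 0 0
  1 0 0 0
  1 0 0 4
  0 0 1 0
After step 2: ants at (1,3),(2,0),(1,0)
  0 0 0 0
  2 0 0 1
  2 0 0 3
  0 0 0 0
After step 3: ants at (2,3),(1,0),(2,0)
  0 0 0 0
  3 0 0 0
  3 0 0 4
  0 0 0 0
After step 4: ants at (1,3),(2,0),(1,0)
  0 0 0 0
  4 0 0 1
  4 0 0 3
  0 0 0 0
After step 5: ants at (2,3),(1,0),(2,0)
  0 0 0 0
  5 0 0 0
  5 0 0 4
  0 0 0 0

0 0 0 0
5 0 0 0
5 0 0 4
0 0 0 0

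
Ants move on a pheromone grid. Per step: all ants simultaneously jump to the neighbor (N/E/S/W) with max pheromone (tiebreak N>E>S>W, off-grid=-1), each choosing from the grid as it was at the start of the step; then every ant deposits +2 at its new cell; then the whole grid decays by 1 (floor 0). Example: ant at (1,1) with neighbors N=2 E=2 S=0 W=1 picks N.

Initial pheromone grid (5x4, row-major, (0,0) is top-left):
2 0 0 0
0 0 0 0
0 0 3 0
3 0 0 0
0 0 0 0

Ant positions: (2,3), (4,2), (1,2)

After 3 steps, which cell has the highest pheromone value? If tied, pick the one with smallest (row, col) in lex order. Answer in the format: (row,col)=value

Step 1: ant0:(2,3)->W->(2,2) | ant1:(4,2)->N->(3,2) | ant2:(1,2)->S->(2,2)
  grid max=6 at (2,2)
Step 2: ant0:(2,2)->S->(3,2) | ant1:(3,2)->N->(2,2) | ant2:(2,2)->S->(3,2)
  grid max=7 at (2,2)
Step 3: ant0:(3,2)->N->(2,2) | ant1:(2,2)->S->(3,2) | ant2:(3,2)->N->(2,2)
  grid max=10 at (2,2)
Final grid:
  0 0 0 0
  0 0 0 0
  0 0 10 0
  0 0 5 0
  0 0 0 0
Max pheromone 10 at (2,2)

Answer: (2,2)=10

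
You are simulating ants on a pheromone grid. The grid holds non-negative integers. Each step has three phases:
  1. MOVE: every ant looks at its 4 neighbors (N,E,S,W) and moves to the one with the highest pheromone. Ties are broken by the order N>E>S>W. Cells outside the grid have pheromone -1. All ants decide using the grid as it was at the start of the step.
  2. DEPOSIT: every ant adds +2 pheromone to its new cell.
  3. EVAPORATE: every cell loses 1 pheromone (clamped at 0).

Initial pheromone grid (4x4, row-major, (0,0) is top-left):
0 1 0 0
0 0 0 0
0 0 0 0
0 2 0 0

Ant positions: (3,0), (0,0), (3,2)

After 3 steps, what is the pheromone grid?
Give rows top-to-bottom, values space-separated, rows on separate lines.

After step 1: ants at (3,1),(0,1),(3,1)
  0 2 0 0
  0 0 0 0
  0 0 0 0
  0 5 0 0
After step 2: ants at (2,1),(0,2),(2,1)
  0 1 1 0
  0 0 0 0
  0 3 0 0
  0 4 0 0
After step 3: ants at (3,1),(0,1),(3,1)
  0 2 0 0
  0 0 0 0
  0 2 0 0
  0 7 0 0

0 2 0 0
0 0 0 0
0 2 0 0
0 7 0 0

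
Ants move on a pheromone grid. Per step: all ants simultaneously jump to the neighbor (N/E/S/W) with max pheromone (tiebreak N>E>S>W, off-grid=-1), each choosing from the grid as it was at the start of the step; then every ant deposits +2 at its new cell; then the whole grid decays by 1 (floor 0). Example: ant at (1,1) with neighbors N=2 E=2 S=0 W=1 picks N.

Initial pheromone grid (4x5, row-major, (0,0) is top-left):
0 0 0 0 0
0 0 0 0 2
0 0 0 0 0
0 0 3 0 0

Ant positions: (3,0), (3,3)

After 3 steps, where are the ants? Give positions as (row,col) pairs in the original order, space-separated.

Step 1: ant0:(3,0)->N->(2,0) | ant1:(3,3)->W->(3,2)
  grid max=4 at (3,2)
Step 2: ant0:(2,0)->N->(1,0) | ant1:(3,2)->N->(2,2)
  grid max=3 at (3,2)
Step 3: ant0:(1,0)->N->(0,0) | ant1:(2,2)->S->(3,2)
  grid max=4 at (3,2)

(0,0) (3,2)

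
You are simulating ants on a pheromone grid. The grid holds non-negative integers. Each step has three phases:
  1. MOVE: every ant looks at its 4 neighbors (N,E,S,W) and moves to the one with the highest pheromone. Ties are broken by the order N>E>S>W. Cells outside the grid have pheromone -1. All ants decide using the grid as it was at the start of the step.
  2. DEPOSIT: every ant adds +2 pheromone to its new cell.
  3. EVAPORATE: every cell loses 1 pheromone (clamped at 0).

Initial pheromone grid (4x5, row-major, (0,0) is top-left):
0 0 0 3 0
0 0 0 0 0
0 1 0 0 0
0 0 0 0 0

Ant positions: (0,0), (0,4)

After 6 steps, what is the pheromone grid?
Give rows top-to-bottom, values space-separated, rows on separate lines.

After step 1: ants at (0,1),(0,3)
  0 1 0 4 0
  0 0 0 0 0
  0 0 0 0 0
  0 0 0 0 0
After step 2: ants at (0,2),(0,4)
  0 0 1 3 1
  0 0 0 0 0
  0 0 0 0 0
  0 0 0 0 0
After step 3: ants at (0,3),(0,3)
  0 0 0 6 0
  0 0 0 0 0
  0 0 0 0 0
  0 0 0 0 0
After step 4: ants at (0,4),(0,4)
  0 0 0 5 3
  0 0 0 0 0
  0 0 0 0 0
  0 0 0 0 0
After step 5: ants at (0,3),(0,3)
  0 0 0 8 2
  0 0 0 0 0
  0 0 0 0 0
  0 0 0 0 0
After step 6: ants at (0,4),(0,4)
  0 0 0 7 5
  0 0 0 0 0
  0 0 0 0 0
  0 0 0 0 0

0 0 0 7 5
0 0 0 0 0
0 0 0 0 0
0 0 0 0 0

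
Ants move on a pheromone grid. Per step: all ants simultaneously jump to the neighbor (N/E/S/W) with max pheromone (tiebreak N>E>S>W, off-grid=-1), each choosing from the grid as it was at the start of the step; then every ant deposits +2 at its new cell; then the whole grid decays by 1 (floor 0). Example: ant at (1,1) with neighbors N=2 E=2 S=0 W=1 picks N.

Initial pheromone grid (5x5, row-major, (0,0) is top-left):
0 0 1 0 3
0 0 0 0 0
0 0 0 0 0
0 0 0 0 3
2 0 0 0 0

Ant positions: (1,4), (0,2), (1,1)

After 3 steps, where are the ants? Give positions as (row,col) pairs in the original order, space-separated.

Step 1: ant0:(1,4)->N->(0,4) | ant1:(0,2)->E->(0,3) | ant2:(1,1)->N->(0,1)
  grid max=4 at (0,4)
Step 2: ant0:(0,4)->W->(0,3) | ant1:(0,3)->E->(0,4) | ant2:(0,1)->E->(0,2)
  grid max=5 at (0,4)
Step 3: ant0:(0,3)->E->(0,4) | ant1:(0,4)->W->(0,3) | ant2:(0,2)->E->(0,3)
  grid max=6 at (0,4)

(0,4) (0,3) (0,3)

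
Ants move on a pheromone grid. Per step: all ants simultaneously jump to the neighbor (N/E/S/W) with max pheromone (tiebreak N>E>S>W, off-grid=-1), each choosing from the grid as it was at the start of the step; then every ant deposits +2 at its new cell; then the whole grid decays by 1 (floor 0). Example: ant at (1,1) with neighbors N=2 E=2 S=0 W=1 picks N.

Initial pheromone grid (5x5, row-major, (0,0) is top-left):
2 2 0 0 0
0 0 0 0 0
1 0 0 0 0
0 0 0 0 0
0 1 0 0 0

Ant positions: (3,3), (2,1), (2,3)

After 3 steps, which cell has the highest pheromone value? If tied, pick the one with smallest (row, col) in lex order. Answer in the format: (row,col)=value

Step 1: ant0:(3,3)->N->(2,3) | ant1:(2,1)->W->(2,0) | ant2:(2,3)->N->(1,3)
  grid max=2 at (2,0)
Step 2: ant0:(2,3)->N->(1,3) | ant1:(2,0)->N->(1,0) | ant2:(1,3)->S->(2,3)
  grid max=2 at (1,3)
Step 3: ant0:(1,3)->S->(2,3) | ant1:(1,0)->S->(2,0) | ant2:(2,3)->N->(1,3)
  grid max=3 at (1,3)
Final grid:
  0 0 0 0 0
  0 0 0 3 0
  2 0 0 3 0
  0 0 0 0 0
  0 0 0 0 0
Max pheromone 3 at (1,3)

Answer: (1,3)=3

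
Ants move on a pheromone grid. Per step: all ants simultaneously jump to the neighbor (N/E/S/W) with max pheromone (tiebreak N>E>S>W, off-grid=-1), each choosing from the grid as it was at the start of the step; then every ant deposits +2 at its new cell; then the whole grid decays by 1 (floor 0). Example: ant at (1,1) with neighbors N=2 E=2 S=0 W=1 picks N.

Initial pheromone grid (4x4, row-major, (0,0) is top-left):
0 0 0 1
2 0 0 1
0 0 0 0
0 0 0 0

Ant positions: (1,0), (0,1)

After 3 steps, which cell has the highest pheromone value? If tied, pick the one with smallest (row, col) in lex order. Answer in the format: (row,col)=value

Step 1: ant0:(1,0)->N->(0,0) | ant1:(0,1)->E->(0,2)
  grid max=1 at (0,0)
Step 2: ant0:(0,0)->S->(1,0) | ant1:(0,2)->E->(0,3)
  grid max=2 at (1,0)
Step 3: ant0:(1,0)->N->(0,0) | ant1:(0,3)->S->(1,3)
  grid max=1 at (0,0)
Final grid:
  1 0 0 0
  1 0 0 1
  0 0 0 0
  0 0 0 0
Max pheromone 1 at (0,0)

Answer: (0,0)=1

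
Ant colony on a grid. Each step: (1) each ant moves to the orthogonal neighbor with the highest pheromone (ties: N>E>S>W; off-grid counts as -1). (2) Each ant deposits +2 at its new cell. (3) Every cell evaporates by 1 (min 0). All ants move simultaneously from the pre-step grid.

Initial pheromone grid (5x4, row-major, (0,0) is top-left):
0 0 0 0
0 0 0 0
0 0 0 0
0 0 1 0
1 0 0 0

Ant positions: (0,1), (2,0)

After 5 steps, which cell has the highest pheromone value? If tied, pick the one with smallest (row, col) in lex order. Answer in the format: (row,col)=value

Step 1: ant0:(0,1)->E->(0,2) | ant1:(2,0)->N->(1,0)
  grid max=1 at (0,2)
Step 2: ant0:(0,2)->E->(0,3) | ant1:(1,0)->N->(0,0)
  grid max=1 at (0,0)
Step 3: ant0:(0,3)->S->(1,3) | ant1:(0,0)->E->(0,1)
  grid max=1 at (0,1)
Step 4: ant0:(1,3)->N->(0,3) | ant1:(0,1)->E->(0,2)
  grid max=1 at (0,2)
Step 5: ant0:(0,3)->W->(0,2) | ant1:(0,2)->E->(0,3)
  grid max=2 at (0,2)
Final grid:
  0 0 2 2
  0 0 0 0
  0 0 0 0
  0 0 0 0
  0 0 0 0
Max pheromone 2 at (0,2)

Answer: (0,2)=2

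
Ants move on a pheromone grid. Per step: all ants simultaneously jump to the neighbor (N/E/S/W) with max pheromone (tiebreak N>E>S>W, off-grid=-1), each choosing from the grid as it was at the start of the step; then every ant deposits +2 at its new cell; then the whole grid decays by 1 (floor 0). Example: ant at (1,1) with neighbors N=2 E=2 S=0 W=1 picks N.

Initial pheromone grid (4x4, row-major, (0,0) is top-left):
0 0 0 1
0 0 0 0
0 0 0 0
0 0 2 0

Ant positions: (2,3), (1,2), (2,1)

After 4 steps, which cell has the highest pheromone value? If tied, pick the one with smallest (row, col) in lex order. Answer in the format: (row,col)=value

Step 1: ant0:(2,3)->N->(1,3) | ant1:(1,2)->N->(0,2) | ant2:(2,1)->N->(1,1)
  grid max=1 at (0,2)
Step 2: ant0:(1,3)->N->(0,3) | ant1:(0,2)->E->(0,3) | ant2:(1,1)->N->(0,1)
  grid max=3 at (0,3)
Step 3: ant0:(0,3)->S->(1,3) | ant1:(0,3)->S->(1,3) | ant2:(0,1)->E->(0,2)
  grid max=3 at (1,3)
Step 4: ant0:(1,3)->N->(0,3) | ant1:(1,3)->N->(0,3) | ant2:(0,2)->E->(0,3)
  grid max=7 at (0,3)
Final grid:
  0 0 0 7
  0 0 0 2
  0 0 0 0
  0 0 0 0
Max pheromone 7 at (0,3)

Answer: (0,3)=7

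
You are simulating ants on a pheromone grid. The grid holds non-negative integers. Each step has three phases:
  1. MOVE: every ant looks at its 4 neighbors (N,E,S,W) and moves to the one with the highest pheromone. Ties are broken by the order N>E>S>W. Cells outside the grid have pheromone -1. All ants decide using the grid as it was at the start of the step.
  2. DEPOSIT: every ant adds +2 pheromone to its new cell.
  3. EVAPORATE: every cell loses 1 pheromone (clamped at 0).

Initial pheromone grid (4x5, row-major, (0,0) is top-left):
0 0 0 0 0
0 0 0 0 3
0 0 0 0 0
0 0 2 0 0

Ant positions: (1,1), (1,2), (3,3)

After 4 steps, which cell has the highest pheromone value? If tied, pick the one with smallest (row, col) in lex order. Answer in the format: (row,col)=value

Answer: (0,1)=4

Derivation:
Step 1: ant0:(1,1)->N->(0,1) | ant1:(1,2)->N->(0,2) | ant2:(3,3)->W->(3,2)
  grid max=3 at (3,2)
Step 2: ant0:(0,1)->E->(0,2) | ant1:(0,2)->W->(0,1) | ant2:(3,2)->N->(2,2)
  grid max=2 at (0,1)
Step 3: ant0:(0,2)->W->(0,1) | ant1:(0,1)->E->(0,2) | ant2:(2,2)->S->(3,2)
  grid max=3 at (0,1)
Step 4: ant0:(0,1)->E->(0,2) | ant1:(0,2)->W->(0,1) | ant2:(3,2)->N->(2,2)
  grid max=4 at (0,1)
Final grid:
  0 4 4 0 0
  0 0 0 0 0
  0 0 1 0 0
  0 0 2 0 0
Max pheromone 4 at (0,1)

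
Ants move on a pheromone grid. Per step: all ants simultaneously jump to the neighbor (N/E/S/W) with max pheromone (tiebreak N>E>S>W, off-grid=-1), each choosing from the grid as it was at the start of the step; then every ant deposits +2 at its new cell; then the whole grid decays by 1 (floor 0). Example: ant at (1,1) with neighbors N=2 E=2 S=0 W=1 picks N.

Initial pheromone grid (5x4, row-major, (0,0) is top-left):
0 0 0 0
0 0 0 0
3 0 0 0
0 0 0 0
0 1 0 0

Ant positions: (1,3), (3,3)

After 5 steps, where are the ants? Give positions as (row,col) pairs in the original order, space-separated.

Step 1: ant0:(1,3)->N->(0,3) | ant1:(3,3)->N->(2,3)
  grid max=2 at (2,0)
Step 2: ant0:(0,3)->S->(1,3) | ant1:(2,3)->N->(1,3)
  grid max=3 at (1,3)
Step 3: ant0:(1,3)->N->(0,3) | ant1:(1,3)->N->(0,3)
  grid max=3 at (0,3)
Step 4: ant0:(0,3)->S->(1,3) | ant1:(0,3)->S->(1,3)
  grid max=5 at (1,3)
Step 5: ant0:(1,3)->N->(0,3) | ant1:(1,3)->N->(0,3)
  grid max=5 at (0,3)

(0,3) (0,3)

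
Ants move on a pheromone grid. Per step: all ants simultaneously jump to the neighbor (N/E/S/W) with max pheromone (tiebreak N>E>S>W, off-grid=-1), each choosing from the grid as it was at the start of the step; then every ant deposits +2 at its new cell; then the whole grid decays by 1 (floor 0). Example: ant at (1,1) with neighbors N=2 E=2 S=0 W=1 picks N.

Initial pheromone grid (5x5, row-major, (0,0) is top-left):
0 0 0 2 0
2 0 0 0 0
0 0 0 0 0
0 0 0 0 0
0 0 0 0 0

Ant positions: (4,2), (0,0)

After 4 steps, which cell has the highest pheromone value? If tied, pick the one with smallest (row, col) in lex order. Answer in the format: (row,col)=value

Step 1: ant0:(4,2)->N->(3,2) | ant1:(0,0)->S->(1,0)
  grid max=3 at (1,0)
Step 2: ant0:(3,2)->N->(2,2) | ant1:(1,0)->N->(0,0)
  grid max=2 at (1,0)
Step 3: ant0:(2,2)->N->(1,2) | ant1:(0,0)->S->(1,0)
  grid max=3 at (1,0)
Step 4: ant0:(1,2)->N->(0,2) | ant1:(1,0)->N->(0,0)
  grid max=2 at (1,0)
Final grid:
  1 0 1 0 0
  2 0 0 0 0
  0 0 0 0 0
  0 0 0 0 0
  0 0 0 0 0
Max pheromone 2 at (1,0)

Answer: (1,0)=2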